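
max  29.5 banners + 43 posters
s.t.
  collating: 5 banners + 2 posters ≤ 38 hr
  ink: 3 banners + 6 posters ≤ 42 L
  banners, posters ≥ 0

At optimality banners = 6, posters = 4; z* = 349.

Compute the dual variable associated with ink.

Both collating and ink are binding at x*.
From A_Bᵀ y = c: 5·y_collating + 3·y_ink = 29.5; 2·y_collating + 6·y_ink = 43.
This yields shadow prices y_collating = 2, y_ink = 6.5.
Shadow price of ink = 6.5.

6.5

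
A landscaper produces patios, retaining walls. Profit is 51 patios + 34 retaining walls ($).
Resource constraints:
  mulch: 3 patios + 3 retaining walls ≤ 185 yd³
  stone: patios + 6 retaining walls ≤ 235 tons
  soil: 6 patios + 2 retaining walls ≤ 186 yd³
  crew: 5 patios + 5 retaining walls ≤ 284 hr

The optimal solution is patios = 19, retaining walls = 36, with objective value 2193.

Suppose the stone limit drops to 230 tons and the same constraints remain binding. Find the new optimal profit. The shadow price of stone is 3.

Δb = -5, so new z* = 2193 + (3)·(-5) = 2193 − 15 = 2178.

2178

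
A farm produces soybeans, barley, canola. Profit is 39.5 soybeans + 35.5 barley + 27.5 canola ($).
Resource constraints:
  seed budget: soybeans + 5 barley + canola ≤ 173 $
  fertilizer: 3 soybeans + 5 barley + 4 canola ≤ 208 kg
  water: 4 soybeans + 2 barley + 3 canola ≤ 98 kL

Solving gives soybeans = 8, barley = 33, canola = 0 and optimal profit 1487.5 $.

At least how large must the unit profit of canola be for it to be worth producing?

Binding: seed budget and water. Non-binding: fertilizer (19 unused).
By complementary slackness, y = 0 for the non-binding constraint.
Dual feasibility on the basic columns requires 1·y_seed budget + 4·y_water = 39.5, 5·y_seed budget + 2·y_water = 35.5.
This yields shadow prices y_seed budget = 3.5, y_water = 9.
canola enters the basis when its profit ≥ yᵀa₃ = 3.5·1 + 9·3 = 30.5.

30.5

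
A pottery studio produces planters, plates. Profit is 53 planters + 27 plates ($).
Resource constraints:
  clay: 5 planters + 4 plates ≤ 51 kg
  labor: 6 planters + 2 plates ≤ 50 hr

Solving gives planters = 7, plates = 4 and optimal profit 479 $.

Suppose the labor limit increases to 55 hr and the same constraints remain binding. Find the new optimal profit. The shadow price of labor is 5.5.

Δb = 5, so new z* = 479 + (5.5)·(5) = 479 + 27.5 = 506.5.

506.5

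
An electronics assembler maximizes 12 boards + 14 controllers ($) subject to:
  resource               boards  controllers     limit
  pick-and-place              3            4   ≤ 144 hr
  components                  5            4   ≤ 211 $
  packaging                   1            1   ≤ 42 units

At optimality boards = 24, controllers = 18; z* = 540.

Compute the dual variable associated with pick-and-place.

Check each constraint at x*: pick-and-place 144/144 (tight); components 192/211 (slack 19); packaging 42/42 (tight).
Since components is not tight, its dual is 0.
The binding rows give the dual system: 3·y_pick-and-place + 1·y_packaging = 12 and 4·y_pick-and-place + 1·y_packaging = 14.
Solving: y_pick-and-place = 2, y_packaging = 6.
Shadow price of pick-and-place = 2.

2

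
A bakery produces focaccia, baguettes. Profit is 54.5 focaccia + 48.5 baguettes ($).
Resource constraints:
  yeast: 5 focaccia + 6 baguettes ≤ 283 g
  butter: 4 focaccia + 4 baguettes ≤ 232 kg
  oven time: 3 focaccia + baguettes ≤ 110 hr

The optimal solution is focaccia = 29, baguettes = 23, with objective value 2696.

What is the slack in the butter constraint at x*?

24

butter used = 4·29 + 4·23 = 208; slack = 232 − 208 = 24.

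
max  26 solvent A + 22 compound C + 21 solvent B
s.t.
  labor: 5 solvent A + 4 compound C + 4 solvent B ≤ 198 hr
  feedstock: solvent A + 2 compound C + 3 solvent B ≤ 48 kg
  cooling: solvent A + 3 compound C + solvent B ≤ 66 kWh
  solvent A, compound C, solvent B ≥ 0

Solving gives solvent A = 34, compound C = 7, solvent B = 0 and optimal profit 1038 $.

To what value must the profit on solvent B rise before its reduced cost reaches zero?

23

Check each constraint at x*: labor 198/198 (tight); feedstock 48/48 (tight); cooling 55/66 (slack 11).
Since cooling is not tight, its dual is 0.
Dual feasibility on the basic columns requires 5·y_labor + 1·y_feedstock = 26, 4·y_labor + 2·y_feedstock = 22.
Solving: y_labor = 5, y_feedstock = 1.
solvent B enters the basis when its profit ≥ yᵀa₃ = 5·4 + 1·3 = 23.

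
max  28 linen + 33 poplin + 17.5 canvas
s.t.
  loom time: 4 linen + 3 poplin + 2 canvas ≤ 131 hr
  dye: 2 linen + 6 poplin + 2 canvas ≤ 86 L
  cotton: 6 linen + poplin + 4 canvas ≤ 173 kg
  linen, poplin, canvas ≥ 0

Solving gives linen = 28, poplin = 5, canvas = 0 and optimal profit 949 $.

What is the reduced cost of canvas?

-4.5

Binding: dye and cotton. Non-binding: loom time (4 unused).
Since loom time is not tight, its dual is 0.
From A_Bᵀ y = c: 2·y_dye + 6·y_cotton = 28; 6·y_dye + 1·y_cotton = 33.
This yields shadow prices y_dye = 5, y_cotton = 3.
Reduced cost of canvas: c₃ − yᵀa₃ = 17.5 − (5·2 + 3·4) = 17.5 − 22 = -4.5.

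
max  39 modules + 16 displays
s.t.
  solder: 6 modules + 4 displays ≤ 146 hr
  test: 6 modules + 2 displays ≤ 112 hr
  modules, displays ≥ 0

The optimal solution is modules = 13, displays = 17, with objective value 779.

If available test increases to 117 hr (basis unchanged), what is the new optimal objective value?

Check each constraint at x*: solder 146/146 (tight); test 112/112 (tight).
Dual feasibility on the basic columns requires 6·y_solder + 6·y_test = 39, 4·y_solder + 2·y_test = 16.
→ y_solder = 1.5 and y_test = 5.
Δz = y_test·Δb = 5 × (5) = 25, so new z* = 779 + 25 = 804.

804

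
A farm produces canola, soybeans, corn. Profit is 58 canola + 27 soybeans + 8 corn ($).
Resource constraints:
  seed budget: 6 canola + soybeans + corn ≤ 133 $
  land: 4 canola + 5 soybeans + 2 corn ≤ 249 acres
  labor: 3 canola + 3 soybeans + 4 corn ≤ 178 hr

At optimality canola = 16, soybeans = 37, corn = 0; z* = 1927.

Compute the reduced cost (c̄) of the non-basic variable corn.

-7

Binding: seed budget and land. Non-binding: labor (19 unused).
Slack constraints have shadow price 0 (complementary slackness).
The binding rows give the dual system: 6·y_seed budget + 4·y_land = 58 and 1·y_seed budget + 5·y_land = 27.
This yields shadow prices y_seed budget = 7, y_land = 4.
Reduced cost of corn: c₃ − yᵀa₃ = 8 − (7·1 + 4·2) = 8 − 15 = -7.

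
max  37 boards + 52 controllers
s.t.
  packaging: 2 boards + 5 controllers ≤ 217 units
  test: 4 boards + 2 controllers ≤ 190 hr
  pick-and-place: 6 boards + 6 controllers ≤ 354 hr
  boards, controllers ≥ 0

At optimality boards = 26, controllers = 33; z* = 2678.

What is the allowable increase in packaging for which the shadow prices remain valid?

78

Binding constraints: packaging, pick-and-place. The basis is B = [[2,5],[6,6]] with det -18.
Per unit increase in packaging, x* moves by d = (-0.3333, 0.3333).
The basis stays optimal until boards reaches 0; allowable increase = 78 units.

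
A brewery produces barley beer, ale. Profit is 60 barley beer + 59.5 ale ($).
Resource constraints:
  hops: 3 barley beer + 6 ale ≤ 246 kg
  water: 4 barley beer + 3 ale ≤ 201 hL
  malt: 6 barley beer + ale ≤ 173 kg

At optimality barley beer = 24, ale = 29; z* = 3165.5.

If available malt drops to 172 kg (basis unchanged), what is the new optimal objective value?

3160

Binding: hops and malt. Non-binding: water (18 unused).
Since water is not tight, its dual is 0.
The binding rows give the dual system: 3·y_hops + 6·y_malt = 60 and 6·y_hops + 1·y_malt = 59.5.
Solving: y_hops = 9, y_malt = 5.5.
Δz = y_malt·Δb = 5.5 × (-1) = -5.5, so new z* = 3165.5 − 5.5 = 3160.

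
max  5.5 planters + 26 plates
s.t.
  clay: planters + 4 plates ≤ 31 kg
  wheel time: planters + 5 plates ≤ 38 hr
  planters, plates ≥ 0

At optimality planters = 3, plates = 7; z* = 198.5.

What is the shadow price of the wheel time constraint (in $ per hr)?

Both clay and wheel time are binding at x*.
The binding rows give the dual system: 1·y_clay + 1·y_wheel time = 5.5 and 4·y_clay + 5·y_wheel time = 26.
This yields shadow prices y_clay = 1.5, y_wheel time = 4.
Shadow price of wheel time = 4.

4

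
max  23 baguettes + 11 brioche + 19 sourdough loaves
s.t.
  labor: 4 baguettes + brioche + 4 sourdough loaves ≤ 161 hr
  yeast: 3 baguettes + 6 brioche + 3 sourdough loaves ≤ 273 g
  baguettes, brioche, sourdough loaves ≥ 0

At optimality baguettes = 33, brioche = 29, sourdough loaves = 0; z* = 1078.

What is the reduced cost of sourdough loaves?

-4

Both labor and yeast are binding at x*.
From A_Bᵀ y = c: 4·y_labor + 3·y_yeast = 23; 1·y_labor + 6·y_yeast = 11.
→ y_labor = 5 and y_yeast = 1.
Reduced cost of sourdough loaves: c₃ − yᵀa₃ = 19 − (5·4 + 1·3) = 19 − 23 = -4.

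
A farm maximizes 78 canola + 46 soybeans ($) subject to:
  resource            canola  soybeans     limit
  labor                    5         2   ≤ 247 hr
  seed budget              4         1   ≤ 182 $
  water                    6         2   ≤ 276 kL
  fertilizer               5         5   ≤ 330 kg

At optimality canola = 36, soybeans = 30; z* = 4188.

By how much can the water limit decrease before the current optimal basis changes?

144

Binding constraints: water, fertilizer. The basis is B = [[6,2],[5,5]] with det 20.
Per unit decrease in water, x* moves by d = (-0.25, 0.25).
The basis stays optimal until canola reaches 0; allowable decrease = 144 kL.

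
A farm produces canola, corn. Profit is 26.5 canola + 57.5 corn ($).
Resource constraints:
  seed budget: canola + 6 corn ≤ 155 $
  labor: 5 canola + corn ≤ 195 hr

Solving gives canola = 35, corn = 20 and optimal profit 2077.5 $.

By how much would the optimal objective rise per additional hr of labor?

3.5

Both seed budget and labor are binding at x*.
Dual feasibility on the basic columns requires 1·y_seed budget + 5·y_labor = 26.5, 6·y_seed budget + 1·y_labor = 57.5.
Solving: y_seed budget = 9, y_labor = 3.5.
Shadow price of labor = 3.5.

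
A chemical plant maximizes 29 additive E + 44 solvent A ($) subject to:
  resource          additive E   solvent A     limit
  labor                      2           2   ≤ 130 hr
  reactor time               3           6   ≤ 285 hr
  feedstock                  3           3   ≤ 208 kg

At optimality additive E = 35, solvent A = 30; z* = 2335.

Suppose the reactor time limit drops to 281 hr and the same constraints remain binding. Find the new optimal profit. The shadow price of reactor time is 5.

Δb = -4, so new z* = 2335 + (5)·(-4) = 2335 − 20 = 2315.

2315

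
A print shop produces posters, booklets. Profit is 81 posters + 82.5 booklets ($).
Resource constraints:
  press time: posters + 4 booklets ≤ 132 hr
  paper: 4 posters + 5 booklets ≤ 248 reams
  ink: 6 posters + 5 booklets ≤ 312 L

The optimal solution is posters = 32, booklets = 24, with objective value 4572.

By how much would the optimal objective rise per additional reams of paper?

9

At the optimum: press time uses 128 of 132 (slack = 4); paper uses 248 of 248 (binding); ink uses 312 of 312 (binding).
Slack constraints have shadow price 0 (complementary slackness).
From A_Bᵀ y = c: 4·y_paper + 6·y_ink = 81; 5·y_paper + 5·y_ink = 82.5.
This yields shadow prices y_paper = 9, y_ink = 7.5.
Shadow price of paper = 9.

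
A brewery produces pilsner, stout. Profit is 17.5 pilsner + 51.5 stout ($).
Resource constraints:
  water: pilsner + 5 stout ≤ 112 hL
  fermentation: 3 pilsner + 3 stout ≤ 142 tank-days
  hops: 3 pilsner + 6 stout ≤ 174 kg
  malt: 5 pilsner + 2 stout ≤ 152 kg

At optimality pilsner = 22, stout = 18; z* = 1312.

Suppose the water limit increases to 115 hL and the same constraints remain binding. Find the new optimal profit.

1328.5

At the optimum: water uses 112 of 112 (binding); fermentation uses 120 of 142 (slack = 22); hops uses 174 of 174 (binding); malt uses 146 of 152 (slack = 6).
Slack constraints have shadow price 0 (complementary slackness).
The binding rows give the dual system: 1·y_water + 3·y_hops = 17.5 and 5·y_water + 6·y_hops = 51.5.
This yields shadow prices y_water = 5.5, y_hops = 4.
Δz = y_water·Δb = 5.5 × (3) = 16.5, so new z* = 1312 + 16.5 = 1328.5.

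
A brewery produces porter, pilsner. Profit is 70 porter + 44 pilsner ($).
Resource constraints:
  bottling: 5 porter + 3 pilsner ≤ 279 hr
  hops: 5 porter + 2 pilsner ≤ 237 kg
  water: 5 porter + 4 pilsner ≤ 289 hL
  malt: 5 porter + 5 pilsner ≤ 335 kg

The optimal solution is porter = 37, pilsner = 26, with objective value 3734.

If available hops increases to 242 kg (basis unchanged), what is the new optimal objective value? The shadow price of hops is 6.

3764

Δb = 5, so new z* = 3734 + (6)·(5) = 3734 + 30 = 3764.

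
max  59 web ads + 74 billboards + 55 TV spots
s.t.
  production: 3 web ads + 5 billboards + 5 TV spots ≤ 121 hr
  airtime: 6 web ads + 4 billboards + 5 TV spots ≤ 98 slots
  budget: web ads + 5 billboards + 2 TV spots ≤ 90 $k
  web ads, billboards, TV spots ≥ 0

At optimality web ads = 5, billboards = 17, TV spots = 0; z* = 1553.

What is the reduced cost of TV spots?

Binding: airtime and budget. Non-binding: production (21 unused).
By complementary slackness, y = 0 for the non-binding constraint.
Dual feasibility on the basic columns requires 6·y_airtime + 1·y_budget = 59, 4·y_airtime + 5·y_budget = 74.
This yields shadow prices y_airtime = 8.5, y_budget = 8.
Reduced cost of TV spots: c₃ − yᵀa₃ = 55 − (8.5·5 + 8·2) = 55 − 58.5 = -3.5.

-3.5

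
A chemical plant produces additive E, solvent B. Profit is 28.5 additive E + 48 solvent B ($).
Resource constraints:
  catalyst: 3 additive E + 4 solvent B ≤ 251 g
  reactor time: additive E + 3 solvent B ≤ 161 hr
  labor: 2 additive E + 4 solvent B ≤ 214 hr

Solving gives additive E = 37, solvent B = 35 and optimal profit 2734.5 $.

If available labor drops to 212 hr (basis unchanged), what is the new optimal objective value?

2719.5

Binding: catalyst and labor. Non-binding: reactor time (19 unused).
By complementary slackness, y = 0 for the non-binding constraint.
Dual feasibility on the basic columns requires 3·y_catalyst + 2·y_labor = 28.5, 4·y_catalyst + 4·y_labor = 48.
This yields shadow prices y_catalyst = 4.5, y_labor = 7.5.
Δz = y_labor·Δb = 7.5 × (-2) = -15, so new z* = 2734.5 − 15 = 2719.5.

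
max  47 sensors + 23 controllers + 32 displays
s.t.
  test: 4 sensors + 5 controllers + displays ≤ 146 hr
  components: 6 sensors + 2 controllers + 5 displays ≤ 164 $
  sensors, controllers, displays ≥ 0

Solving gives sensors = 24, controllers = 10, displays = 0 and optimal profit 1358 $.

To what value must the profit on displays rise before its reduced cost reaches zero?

Check each constraint at x*: test 146/146 (tight); components 164/164 (tight).
The binding rows give the dual system: 4·y_test + 6·y_components = 47 and 5·y_test + 2·y_components = 23.
→ y_test = 2 and y_components = 6.5.
displays enters the basis when its profit ≥ yᵀa₃ = 2·1 + 6.5·5 = 34.5.

34.5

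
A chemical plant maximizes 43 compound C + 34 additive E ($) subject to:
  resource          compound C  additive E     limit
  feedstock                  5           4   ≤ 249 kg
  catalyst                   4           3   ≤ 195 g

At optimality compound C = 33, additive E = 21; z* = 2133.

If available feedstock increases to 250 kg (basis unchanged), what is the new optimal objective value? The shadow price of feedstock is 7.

Δb = 1, so new z* = 2133 + (7)·(1) = 2133 + 7 = 2140.

2140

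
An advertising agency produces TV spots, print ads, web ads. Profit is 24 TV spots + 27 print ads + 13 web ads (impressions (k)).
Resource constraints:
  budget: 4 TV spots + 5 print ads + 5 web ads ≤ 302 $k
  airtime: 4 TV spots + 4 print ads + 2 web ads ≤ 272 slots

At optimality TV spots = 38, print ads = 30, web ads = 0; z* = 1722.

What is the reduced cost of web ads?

-8

At the optimum: budget uses 302 of 302 (binding); airtime uses 272 of 272 (binding).
The binding rows give the dual system: 4·y_budget + 4·y_airtime = 24 and 5·y_budget + 4·y_airtime = 27.
This yields shadow prices y_budget = 3, y_airtime = 3.
Reduced cost of web ads: c₃ − yᵀa₃ = 13 − (3·5 + 3·2) = 13 − 21 = -8.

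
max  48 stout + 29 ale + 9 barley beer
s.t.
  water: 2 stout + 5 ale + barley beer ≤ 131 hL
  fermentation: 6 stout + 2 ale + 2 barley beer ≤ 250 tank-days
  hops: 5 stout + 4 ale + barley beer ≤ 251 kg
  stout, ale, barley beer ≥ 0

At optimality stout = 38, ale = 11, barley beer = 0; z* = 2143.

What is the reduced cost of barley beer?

Check each constraint at x*: water 131/131 (tight); fermentation 250/250 (tight); hops 234/251 (slack 17).
Slack constraints have shadow price 0 (complementary slackness).
The binding rows give the dual system: 2·y_water + 6·y_fermentation = 48 and 5·y_water + 2·y_fermentation = 29.
→ y_water = 3 and y_fermentation = 7.
Reduced cost of barley beer: c₃ − yᵀa₃ = 9 − (3·1 + 7·2) = 9 − 17 = -8.

-8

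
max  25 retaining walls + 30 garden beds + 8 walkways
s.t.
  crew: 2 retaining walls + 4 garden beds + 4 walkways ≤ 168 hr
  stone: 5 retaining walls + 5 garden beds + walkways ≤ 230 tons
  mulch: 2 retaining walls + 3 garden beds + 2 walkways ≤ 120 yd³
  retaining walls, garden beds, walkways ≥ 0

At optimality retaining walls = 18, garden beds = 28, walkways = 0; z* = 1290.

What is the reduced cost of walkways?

-5

Binding: stone and mulch. Non-binding: crew (20 unused).
By complementary slackness, y = 0 for the non-binding constraint.
The binding rows give the dual system: 5·y_stone + 2·y_mulch = 25 and 5·y_stone + 3·y_mulch = 30.
→ y_stone = 3 and y_mulch = 5.
Reduced cost of walkways: c₃ − yᵀa₃ = 8 − (3·1 + 5·2) = 8 − 13 = -5.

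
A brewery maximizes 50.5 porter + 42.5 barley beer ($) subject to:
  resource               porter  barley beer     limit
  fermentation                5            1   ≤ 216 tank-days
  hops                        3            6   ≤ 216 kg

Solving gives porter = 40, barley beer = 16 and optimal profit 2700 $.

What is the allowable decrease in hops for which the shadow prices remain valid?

Binding constraints: fermentation, hops. The basis is B = [[5,1],[3,6]] with det 27.
Per unit decrease in hops, x* moves by d = (0.037, -0.1852).
The basis stays optimal until barley beer reaches 0; allowable decrease = 86.4 kg.

86.4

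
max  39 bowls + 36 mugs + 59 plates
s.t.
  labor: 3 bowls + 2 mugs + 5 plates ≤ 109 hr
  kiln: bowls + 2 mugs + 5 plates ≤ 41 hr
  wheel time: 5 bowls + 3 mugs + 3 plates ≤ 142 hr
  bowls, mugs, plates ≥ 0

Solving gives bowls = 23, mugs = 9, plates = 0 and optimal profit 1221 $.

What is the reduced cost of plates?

Check each constraint at x*: labor 87/109 (slack 22); kiln 41/41 (tight); wheel time 142/142 (tight).
Slack constraints have shadow price 0 (complementary slackness).
Dual feasibility on the basic columns requires 1·y_kiln + 5·y_wheel time = 39, 2·y_kiln + 3·y_wheel time = 36.
Solving: y_kiln = 9, y_wheel time = 6.
Reduced cost of plates: c₃ − yᵀa₃ = 59 − (9·5 + 6·3) = 59 − 63 = -4.

-4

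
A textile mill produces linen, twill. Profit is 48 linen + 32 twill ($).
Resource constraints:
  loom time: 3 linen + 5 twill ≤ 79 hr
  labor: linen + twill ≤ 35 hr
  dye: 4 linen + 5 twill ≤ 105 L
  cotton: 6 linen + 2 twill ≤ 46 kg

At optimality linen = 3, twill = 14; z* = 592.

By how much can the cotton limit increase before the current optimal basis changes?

110.4

Binding constraints: loom time, cotton. The basis is B = [[3,5],[6,2]] with det -24.
Per unit increase in cotton, x* moves by d = (0.2083, -0.125).
The basis stays optimal until dye becomes binding; allowable increase = 110.4 kg.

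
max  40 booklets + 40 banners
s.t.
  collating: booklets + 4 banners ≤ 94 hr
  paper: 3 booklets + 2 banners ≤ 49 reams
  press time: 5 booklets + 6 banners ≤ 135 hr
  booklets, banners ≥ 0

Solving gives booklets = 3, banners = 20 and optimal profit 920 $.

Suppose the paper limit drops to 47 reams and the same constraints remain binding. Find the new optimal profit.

910

Binding: paper and press time. Non-binding: collating (11 unused).
Slack constraints have shadow price 0 (complementary slackness).
Dual feasibility on the basic columns requires 3·y_paper + 5·y_press time = 40, 2·y_paper + 6·y_press time = 40.
Solving: y_paper = 5, y_press time = 5.
Δz = y_paper·Δb = 5 × (-2) = -10, so new z* = 920 − 10 = 910.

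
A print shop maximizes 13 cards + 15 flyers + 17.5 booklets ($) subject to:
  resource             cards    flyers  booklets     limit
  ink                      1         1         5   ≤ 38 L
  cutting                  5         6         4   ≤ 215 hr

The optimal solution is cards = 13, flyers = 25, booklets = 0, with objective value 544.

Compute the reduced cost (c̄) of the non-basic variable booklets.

-5.5

Check each constraint at x*: ink 38/38 (tight); cutting 215/215 (tight).
From A_Bᵀ y = c: 1·y_ink + 5·y_cutting = 13; 1·y_ink + 6·y_cutting = 15.
→ y_ink = 3 and y_cutting = 2.
Reduced cost of booklets: c₃ − yᵀa₃ = 17.5 − (3·5 + 2·4) = 17.5 − 23 = -5.5.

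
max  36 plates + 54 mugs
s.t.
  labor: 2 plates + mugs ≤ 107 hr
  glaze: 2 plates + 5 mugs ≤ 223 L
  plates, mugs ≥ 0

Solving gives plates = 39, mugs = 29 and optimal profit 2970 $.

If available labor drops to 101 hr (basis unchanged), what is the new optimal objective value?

2916

Check each constraint at x*: labor 107/107 (tight); glaze 223/223 (tight).
The binding rows give the dual system: 2·y_labor + 2·y_glaze = 36 and 1·y_labor + 5·y_glaze = 54.
→ y_labor = 9 and y_glaze = 9.
Δz = y_labor·Δb = 9 × (-6) = -54, so new z* = 2970 − 54 = 2916.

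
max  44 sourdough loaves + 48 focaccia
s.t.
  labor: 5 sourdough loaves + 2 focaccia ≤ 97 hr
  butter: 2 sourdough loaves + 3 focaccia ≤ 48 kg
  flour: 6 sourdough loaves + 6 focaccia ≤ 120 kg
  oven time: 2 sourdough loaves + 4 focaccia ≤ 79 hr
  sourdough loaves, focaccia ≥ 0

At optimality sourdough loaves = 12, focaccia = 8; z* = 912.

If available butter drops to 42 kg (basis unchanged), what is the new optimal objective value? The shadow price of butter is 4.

Δb = -6, so new z* = 912 + (4)·(-6) = 912 − 24 = 888.

888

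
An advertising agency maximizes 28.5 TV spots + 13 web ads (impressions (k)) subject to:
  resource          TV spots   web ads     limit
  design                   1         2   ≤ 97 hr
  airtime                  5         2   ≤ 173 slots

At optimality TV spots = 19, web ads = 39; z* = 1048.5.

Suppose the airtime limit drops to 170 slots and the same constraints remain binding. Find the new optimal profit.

1032

At the optimum: design uses 97 of 97 (binding); airtime uses 173 of 173 (binding).
From A_Bᵀ y = c: 1·y_design + 5·y_airtime = 28.5; 2·y_design + 2·y_airtime = 13.
This yields shadow prices y_design = 1, y_airtime = 5.5.
Δz = y_airtime·Δb = 5.5 × (-3) = -16.5, so new z* = 1048.5 − 16.5 = 1032.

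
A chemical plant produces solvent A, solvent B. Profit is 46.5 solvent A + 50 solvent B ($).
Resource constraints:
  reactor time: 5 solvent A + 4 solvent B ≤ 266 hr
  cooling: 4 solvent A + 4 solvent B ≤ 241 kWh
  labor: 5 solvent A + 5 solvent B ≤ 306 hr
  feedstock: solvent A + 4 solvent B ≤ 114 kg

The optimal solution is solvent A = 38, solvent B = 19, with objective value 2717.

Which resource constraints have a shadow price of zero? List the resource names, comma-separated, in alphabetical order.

cooling, labor

reactor time: 266/266 (binding)
cooling: 228/241 (slack 13)
labor: 285/306 (slack 21)
feedstock: 114/114 (binding)
By complementary slackness, a constraint with positive slack has shadow price 0 → cooling, labor.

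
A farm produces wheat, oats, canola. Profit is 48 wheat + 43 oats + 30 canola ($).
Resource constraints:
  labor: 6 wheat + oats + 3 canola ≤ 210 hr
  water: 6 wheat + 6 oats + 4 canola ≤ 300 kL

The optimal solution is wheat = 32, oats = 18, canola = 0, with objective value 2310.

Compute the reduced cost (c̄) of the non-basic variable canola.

At the optimum: labor uses 210 of 210 (binding); water uses 300 of 300 (binding).
From A_Bᵀ y = c: 6·y_labor + 6·y_water = 48; 1·y_labor + 6·y_water = 43.
→ y_labor = 1 and y_water = 7.
Reduced cost of canola: c₃ − yᵀa₃ = 30 − (1·3 + 7·4) = 30 − 31 = -1.

-1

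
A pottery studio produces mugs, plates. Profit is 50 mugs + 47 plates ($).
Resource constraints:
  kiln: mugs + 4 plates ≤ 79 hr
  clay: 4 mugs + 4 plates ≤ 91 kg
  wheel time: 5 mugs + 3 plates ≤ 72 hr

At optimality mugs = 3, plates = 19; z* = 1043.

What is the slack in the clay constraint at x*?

clay used = 4·3 + 4·19 = 88; slack = 91 − 88 = 3.

3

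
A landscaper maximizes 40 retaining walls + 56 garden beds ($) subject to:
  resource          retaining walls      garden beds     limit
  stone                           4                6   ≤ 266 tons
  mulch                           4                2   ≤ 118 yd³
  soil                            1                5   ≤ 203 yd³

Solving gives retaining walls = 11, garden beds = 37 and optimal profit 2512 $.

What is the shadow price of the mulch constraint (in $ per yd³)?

1

At the optimum: stone uses 266 of 266 (binding); mulch uses 118 of 118 (binding); soil uses 196 of 203 (slack = 7).
Since soil is not tight, its dual is 0.
From A_Bᵀ y = c: 4·y_stone + 4·y_mulch = 40; 6·y_stone + 2·y_mulch = 56.
Solving: y_stone = 9, y_mulch = 1.
Shadow price of mulch = 1.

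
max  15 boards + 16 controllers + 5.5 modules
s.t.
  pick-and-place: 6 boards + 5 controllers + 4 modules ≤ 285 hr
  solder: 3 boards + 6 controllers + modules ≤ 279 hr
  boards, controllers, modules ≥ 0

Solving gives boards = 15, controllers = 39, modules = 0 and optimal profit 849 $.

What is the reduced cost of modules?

-3.5

Both pick-and-place and solder are binding at x*.
The binding rows give the dual system: 6·y_pick-and-place + 3·y_solder = 15 and 5·y_pick-and-place + 6·y_solder = 16.
This yields shadow prices y_pick-and-place = 2, y_solder = 1.
Reduced cost of modules: c₃ − yᵀa₃ = 5.5 − (2·4 + 1·1) = 5.5 − 9 = -3.5.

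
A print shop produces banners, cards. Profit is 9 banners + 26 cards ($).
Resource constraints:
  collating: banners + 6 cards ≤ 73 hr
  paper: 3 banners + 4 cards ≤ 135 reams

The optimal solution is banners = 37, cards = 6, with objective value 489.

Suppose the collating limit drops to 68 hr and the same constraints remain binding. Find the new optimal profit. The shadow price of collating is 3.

474

Δb = -5, so new z* = 489 + (3)·(-5) = 489 − 15 = 474.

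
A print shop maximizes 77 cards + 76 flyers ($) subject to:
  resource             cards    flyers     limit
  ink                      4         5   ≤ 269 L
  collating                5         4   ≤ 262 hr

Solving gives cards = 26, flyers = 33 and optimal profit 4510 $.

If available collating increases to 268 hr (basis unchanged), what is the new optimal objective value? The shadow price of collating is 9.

Δb = 6, so new z* = 4510 + (9)·(6) = 4510 + 54 = 4564.

4564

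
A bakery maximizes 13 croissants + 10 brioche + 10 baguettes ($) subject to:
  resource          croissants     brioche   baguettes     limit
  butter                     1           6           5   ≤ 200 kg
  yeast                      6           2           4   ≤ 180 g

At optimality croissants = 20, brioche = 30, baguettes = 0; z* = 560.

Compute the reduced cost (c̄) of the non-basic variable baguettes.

-3

Both butter and yeast are binding at x*.
The binding rows give the dual system: 1·y_butter + 6·y_yeast = 13 and 6·y_butter + 2·y_yeast = 10.
Solving: y_butter = 1, y_yeast = 2.
Reduced cost of baguettes: c₃ − yᵀa₃ = 10 − (1·5 + 2·4) = 10 − 13 = -3.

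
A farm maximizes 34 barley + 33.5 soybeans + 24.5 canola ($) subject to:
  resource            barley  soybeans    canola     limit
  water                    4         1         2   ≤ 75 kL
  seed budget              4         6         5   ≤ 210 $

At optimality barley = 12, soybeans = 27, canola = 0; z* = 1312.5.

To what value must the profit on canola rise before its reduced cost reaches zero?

At the optimum: water uses 75 of 75 (binding); seed budget uses 210 of 210 (binding).
The binding rows give the dual system: 4·y_water + 4·y_seed budget = 34 and 1·y_water + 6·y_seed budget = 33.5.
This yields shadow prices y_water = 3.5, y_seed budget = 5.
canola enters the basis when its profit ≥ yᵀa₃ = 3.5·2 + 5·5 = 32.

32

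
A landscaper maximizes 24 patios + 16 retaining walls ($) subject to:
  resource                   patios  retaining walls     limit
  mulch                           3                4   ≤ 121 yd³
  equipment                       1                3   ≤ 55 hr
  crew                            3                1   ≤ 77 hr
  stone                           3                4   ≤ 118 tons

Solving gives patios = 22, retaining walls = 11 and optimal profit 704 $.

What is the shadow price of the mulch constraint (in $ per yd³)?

Check each constraint at x*: mulch 110/121 (slack 11); equipment 55/55 (tight); crew 77/77 (tight); stone 110/118 (slack 8).
Slack constraints have shadow price 0 (complementary slackness).
From A_Bᵀ y = c: 1·y_equipment + 3·y_crew = 24; 3·y_equipment + 1·y_crew = 16.
Solving: y_equipment = 3, y_crew = 7.
Shadow price of mulch = 0.

0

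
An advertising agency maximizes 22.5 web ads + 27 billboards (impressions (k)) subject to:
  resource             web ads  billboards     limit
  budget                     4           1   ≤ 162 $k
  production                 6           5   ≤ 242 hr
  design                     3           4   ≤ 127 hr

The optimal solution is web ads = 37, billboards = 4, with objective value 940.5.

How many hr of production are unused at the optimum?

0

production used = 6·37 + 5·4 = 242; slack = 242 − 242 = 0.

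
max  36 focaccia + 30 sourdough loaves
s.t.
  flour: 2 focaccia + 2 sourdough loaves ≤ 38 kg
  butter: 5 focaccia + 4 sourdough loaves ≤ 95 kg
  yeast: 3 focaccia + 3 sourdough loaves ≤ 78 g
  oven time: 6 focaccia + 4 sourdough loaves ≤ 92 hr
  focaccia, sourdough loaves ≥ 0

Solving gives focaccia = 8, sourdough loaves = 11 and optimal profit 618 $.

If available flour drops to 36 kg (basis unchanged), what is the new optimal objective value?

At the optimum: flour uses 38 of 38 (binding); butter uses 84 of 95 (slack = 11); yeast uses 57 of 78 (slack = 21); oven time uses 92 of 92 (binding).
Slack constraints have shadow price 0 (complementary slackness).
From A_Bᵀ y = c: 2·y_flour + 6·y_oven time = 36; 2·y_flour + 4·y_oven time = 30.
This yields shadow prices y_flour = 9, y_oven time = 3.
Δz = y_flour·Δb = 9 × (-2) = -18, so new z* = 618 − 18 = 600.

600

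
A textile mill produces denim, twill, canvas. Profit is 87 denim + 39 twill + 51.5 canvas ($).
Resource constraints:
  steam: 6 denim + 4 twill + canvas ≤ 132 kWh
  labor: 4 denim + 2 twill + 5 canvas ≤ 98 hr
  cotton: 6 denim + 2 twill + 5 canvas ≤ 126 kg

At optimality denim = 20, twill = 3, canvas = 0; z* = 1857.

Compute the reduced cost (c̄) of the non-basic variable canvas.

-1

Binding: steam and cotton. Non-binding: labor (12 unused).
Slack constraints have shadow price 0 (complementary slackness).
Dual feasibility on the basic columns requires 6·y_steam + 6·y_cotton = 87, 4·y_steam + 2·y_cotton = 39.
This yields shadow prices y_steam = 5, y_cotton = 9.5.
Reduced cost of canvas: c₃ − yᵀa₃ = 51.5 − (5·1 + 9.5·5) = 51.5 − 52.5 = -1.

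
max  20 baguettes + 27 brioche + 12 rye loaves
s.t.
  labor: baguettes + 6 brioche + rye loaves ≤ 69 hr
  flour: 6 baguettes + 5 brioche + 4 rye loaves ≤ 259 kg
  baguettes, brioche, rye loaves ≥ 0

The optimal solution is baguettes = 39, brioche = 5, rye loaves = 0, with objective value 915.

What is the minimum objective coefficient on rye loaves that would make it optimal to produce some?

At the optimum: labor uses 69 of 69 (binding); flour uses 259 of 259 (binding).
From A_Bᵀ y = c: 1·y_labor + 6·y_flour = 20; 6·y_labor + 5·y_flour = 27.
→ y_labor = 2 and y_flour = 3.
rye loaves enters the basis when its profit ≥ yᵀa₃ = 2·1 + 3·4 = 14.

14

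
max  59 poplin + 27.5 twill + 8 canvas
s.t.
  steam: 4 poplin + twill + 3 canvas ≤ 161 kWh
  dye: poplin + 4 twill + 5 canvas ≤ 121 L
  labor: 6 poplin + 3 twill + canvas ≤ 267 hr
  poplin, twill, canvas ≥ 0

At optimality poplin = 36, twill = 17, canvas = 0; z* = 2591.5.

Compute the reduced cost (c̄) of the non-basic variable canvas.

-6.5

Check each constraint at x*: steam 161/161 (tight); dye 104/121 (slack 17); labor 267/267 (tight).
By complementary slackness, y = 0 for the non-binding constraint.
From A_Bᵀ y = c: 4·y_steam + 6·y_labor = 59; 1·y_steam + 3·y_labor = 27.5.
This yields shadow prices y_steam = 2, y_labor = 8.5.
Reduced cost of canvas: c₃ − yᵀa₃ = 8 − (2·3 + 8.5·1) = 8 − 14.5 = -6.5.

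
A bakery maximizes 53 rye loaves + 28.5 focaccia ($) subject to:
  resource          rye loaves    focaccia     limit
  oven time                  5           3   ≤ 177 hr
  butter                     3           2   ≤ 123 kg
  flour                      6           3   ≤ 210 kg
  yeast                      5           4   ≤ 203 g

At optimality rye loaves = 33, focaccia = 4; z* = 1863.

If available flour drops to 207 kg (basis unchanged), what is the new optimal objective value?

At the optimum: oven time uses 177 of 177 (binding); butter uses 107 of 123 (slack = 16); flour uses 210 of 210 (binding); yeast uses 181 of 203 (slack = 22).
By complementary slackness, y = 0 for the non-binding constraints.
The binding rows give the dual system: 5·y_oven time + 6·y_flour = 53 and 3·y_oven time + 3·y_flour = 28.5.
→ y_oven time = 4 and y_flour = 5.5.
Δz = y_flour·Δb = 5.5 × (-3) = -16.5, so new z* = 1863 − 16.5 = 1846.5.

1846.5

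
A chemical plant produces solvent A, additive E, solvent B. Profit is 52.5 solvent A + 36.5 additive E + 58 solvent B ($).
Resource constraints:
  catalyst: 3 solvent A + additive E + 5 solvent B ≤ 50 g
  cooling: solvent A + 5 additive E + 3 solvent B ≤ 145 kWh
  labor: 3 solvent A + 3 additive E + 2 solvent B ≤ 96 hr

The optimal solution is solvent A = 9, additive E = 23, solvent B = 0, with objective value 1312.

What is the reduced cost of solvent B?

-1

Check each constraint at x*: catalyst 50/50 (tight); cooling 124/145 (slack 21); labor 96/96 (tight).
Slack constraints have shadow price 0 (complementary slackness).
From A_Bᵀ y = c: 3·y_catalyst + 3·y_labor = 52.5; 1·y_catalyst + 3·y_labor = 36.5.
Solving: y_catalyst = 8, y_labor = 9.5.
Reduced cost of solvent B: c₃ − yᵀa₃ = 58 − (8·5 + 9.5·2) = 58 − 59 = -1.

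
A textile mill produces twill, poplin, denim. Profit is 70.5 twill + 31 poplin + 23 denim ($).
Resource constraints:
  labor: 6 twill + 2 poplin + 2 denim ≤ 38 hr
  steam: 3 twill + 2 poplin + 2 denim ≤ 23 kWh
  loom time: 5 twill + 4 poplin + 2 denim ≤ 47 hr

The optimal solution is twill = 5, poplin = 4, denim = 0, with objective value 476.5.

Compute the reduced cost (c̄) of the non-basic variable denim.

-8

Binding: labor and steam. Non-binding: loom time (6 unused).
Since loom time is not tight, its dual is 0.
The binding rows give the dual system: 6·y_labor + 3·y_steam = 70.5 and 2·y_labor + 2·y_steam = 31.
This yields shadow prices y_labor = 8, y_steam = 7.5.
Reduced cost of denim: c₃ − yᵀa₃ = 23 − (8·2 + 7.5·2) = 23 − 31 = -8.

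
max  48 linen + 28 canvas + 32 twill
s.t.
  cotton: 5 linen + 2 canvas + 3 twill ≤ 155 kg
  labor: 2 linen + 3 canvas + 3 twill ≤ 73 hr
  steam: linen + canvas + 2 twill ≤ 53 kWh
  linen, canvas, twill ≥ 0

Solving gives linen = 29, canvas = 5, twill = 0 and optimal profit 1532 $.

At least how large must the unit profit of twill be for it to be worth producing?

36

Check each constraint at x*: cotton 155/155 (tight); labor 73/73 (tight); steam 34/53 (slack 19).
Since steam is not tight, its dual is 0.
The binding rows give the dual system: 5·y_cotton + 2·y_labor = 48 and 2·y_cotton + 3·y_labor = 28.
Solving: y_cotton = 8, y_labor = 4.
twill enters the basis when its profit ≥ yᵀa₃ = 8·3 + 4·3 = 36.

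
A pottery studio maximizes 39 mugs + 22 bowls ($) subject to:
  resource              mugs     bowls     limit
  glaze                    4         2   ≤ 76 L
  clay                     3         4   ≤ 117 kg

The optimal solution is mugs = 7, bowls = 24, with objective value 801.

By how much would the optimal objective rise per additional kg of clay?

Check each constraint at x*: glaze 76/76 (tight); clay 117/117 (tight).
From A_Bᵀ y = c: 4·y_glaze + 3·y_clay = 39; 2·y_glaze + 4·y_clay = 22.
Solving: y_glaze = 9, y_clay = 1.
Shadow price of clay = 1.

1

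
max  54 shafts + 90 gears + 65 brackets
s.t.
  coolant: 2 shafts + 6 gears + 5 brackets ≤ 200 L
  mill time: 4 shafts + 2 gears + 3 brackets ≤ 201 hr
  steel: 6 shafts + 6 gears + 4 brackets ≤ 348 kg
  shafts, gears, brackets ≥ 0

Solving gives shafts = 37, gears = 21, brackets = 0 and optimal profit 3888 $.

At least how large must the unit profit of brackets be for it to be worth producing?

69

Check each constraint at x*: coolant 200/200 (tight); mill time 190/201 (slack 11); steel 348/348 (tight).
By complementary slackness, y = 0 for the non-binding constraint.
The binding rows give the dual system: 2·y_coolant + 6·y_steel = 54 and 6·y_coolant + 6·y_steel = 90.
This yields shadow prices y_coolant = 9, y_steel = 6.
brackets enters the basis when its profit ≥ yᵀa₃ = 9·5 + 6·4 = 69.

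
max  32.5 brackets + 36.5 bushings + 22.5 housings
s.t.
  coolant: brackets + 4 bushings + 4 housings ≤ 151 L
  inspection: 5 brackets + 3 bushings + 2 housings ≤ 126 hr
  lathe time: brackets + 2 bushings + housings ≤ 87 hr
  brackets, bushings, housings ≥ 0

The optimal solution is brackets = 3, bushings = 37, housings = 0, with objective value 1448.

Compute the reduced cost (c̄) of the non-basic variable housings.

-8.5

Check each constraint at x*: coolant 151/151 (tight); inspection 126/126 (tight); lathe time 77/87 (slack 10).
By complementary slackness, y = 0 for the non-binding constraint.
From A_Bᵀ y = c: 1·y_coolant + 5·y_inspection = 32.5; 4·y_coolant + 3·y_inspection = 36.5.
→ y_coolant = 5 and y_inspection = 5.5.
Reduced cost of housings: c₃ − yᵀa₃ = 22.5 − (5·4 + 5.5·2) = 22.5 − 31 = -8.5.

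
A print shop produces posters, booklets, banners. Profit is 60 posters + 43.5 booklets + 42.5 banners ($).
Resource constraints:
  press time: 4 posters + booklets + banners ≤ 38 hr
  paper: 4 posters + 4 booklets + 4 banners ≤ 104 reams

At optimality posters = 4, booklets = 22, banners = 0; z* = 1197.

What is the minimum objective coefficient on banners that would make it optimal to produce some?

At the optimum: press time uses 38 of 38 (binding); paper uses 104 of 104 (binding).
Dual feasibility on the basic columns requires 4·y_press time + 4·y_paper = 60, 1·y_press time + 4·y_paper = 43.5.
This yields shadow prices y_press time = 5.5, y_paper = 9.5.
banners enters the basis when its profit ≥ yᵀa₃ = 5.5·1 + 9.5·4 = 43.5.

43.5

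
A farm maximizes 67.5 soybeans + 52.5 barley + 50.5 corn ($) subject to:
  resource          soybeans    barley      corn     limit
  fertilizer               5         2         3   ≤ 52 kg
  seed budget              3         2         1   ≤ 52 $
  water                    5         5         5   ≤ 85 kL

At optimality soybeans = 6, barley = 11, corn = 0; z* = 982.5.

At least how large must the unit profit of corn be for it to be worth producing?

Binding: fertilizer and water. Non-binding: seed budget (12 unused).
By complementary slackness, y = 0 for the non-binding constraint.
Dual feasibility on the basic columns requires 5·y_fertilizer + 5·y_water = 67.5, 2·y_fertilizer + 5·y_water = 52.5.
→ y_fertilizer = 5 and y_water = 8.5.
corn enters the basis when its profit ≥ yᵀa₃ = 5·3 + 8.5·5 = 57.5.

57.5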